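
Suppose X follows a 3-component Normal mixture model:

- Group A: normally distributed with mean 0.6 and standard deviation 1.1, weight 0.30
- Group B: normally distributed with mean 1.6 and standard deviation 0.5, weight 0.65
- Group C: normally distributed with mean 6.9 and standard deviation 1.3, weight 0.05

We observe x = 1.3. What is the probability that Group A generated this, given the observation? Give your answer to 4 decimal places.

The responsibility of component k is π_k f_k(x) divided by Σ_j π_j f_j(x).
Evaluate each component's likelihood at the observed value:
  f_A = 0.296198
  f_B = 0.666449
  f_C = 2.86772e-05
Prior × likelihood for each component:
  π_A·f_A = 0.30 × 0.296198 = 0.0888593
  π_B·f_B = 0.65 × 0.666449 = 0.433192
  π_C·f_C = 0.05 × 2.86772e-05 = 1.43386e-06
Normaliser: 0.0888593 + 0.433192 + 1.43386e-06 = 0.522053
P(Group A | 1.3) = 0.0888593 / 0.522053 ≈ 0.1702

0.1702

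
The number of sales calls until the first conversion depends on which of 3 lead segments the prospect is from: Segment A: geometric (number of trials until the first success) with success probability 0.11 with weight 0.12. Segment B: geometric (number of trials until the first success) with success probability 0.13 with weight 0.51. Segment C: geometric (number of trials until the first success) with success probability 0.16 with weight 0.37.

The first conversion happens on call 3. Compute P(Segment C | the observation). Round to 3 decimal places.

0.408

The responsibility of component k is π_k f_k(x) divided by Σ_j π_j f_j(x).
Geometric probabilities:
  L_A = 0.11·(1−0.11)^2 = 0.11·0.7921 = 0.087131
  L_B = 0.13·(1−0.13)^2 = 0.13·0.7569 = 0.098397
  L_C = 0.16·(1−0.16)^2 = 0.16·0.7056 = 0.112896
Prior × likelihood for each component:
  π_A·L_A = 0.12 × 0.087131 = 0.0104557
  π_B·L_B = 0.51 × 0.098397 = 0.0501825
  π_C·L_C = 0.37 × 0.112896 = 0.0417715
Normaliser: 0.0104557 + 0.0501825 + 0.0417715 = 0.10241
P(Segment C | x) ≈ 0.408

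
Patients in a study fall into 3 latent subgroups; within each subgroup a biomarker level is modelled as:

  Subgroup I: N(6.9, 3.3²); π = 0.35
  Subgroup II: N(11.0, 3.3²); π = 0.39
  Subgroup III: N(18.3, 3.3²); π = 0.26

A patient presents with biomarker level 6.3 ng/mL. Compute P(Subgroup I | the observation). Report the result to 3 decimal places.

0.708

The responsibility of component k is π_k f_k(x) divided by Σ_j π_j f_j(x).
Component likelihoods at x = 6.3 ng/mL:
  L_I = (1/(3.3·√(2π)))·exp(−(6.3−6.9)²/(2·3.3²)) = 0.120892·exp(-0.01653) = 0.11891
  L_II = (1/(3.3·√(2π)))·exp(−(6.3−11.0)²/(2·3.3²)) = 0.120892·exp(-1.01423) = 0.043845
  L_III = (1/(3.3·√(2π)))·exp(−(6.3−18.3)²/(2·3.3²)) = 0.120892·exp(-6.61157) = 0.000162565
Multiply by the mixture weights:
  π_I·L_I = 0.35 × 0.11891 = 0.0416184
  π_II·L_II = 0.39 × 0.043845 = 0.0170996
  π_III·L_III = 0.26 × 0.000162565 = 4.2267e-05
Denominator: 0.0416184 + 0.0170996 + 4.2267e-05 = 0.0587603
P(Subgroup I | the observation) = 0.0416184 / 0.0587603 ≈ 0.708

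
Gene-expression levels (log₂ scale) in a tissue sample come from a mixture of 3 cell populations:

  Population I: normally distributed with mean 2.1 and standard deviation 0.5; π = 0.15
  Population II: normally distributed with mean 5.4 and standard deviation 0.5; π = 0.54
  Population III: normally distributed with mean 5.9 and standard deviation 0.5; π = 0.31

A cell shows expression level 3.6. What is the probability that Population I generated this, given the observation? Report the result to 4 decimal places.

By Bayes' theorem, P(k | x) = w_k f_k(x) / Σ_j w_j f_j(x).
Normal densities:
  L_I = (1/(0.5·√(2π)))·exp(−(3.6−2.1)²/(2·0.5²)) = 0.797885·exp(-4.50000) = 0.0088637
  L_II = (1/(0.5·√(2π)))·exp(−(3.6−5.4)²/(2·0.5²)) = 0.797885·exp(-6.48000) = 0.0012238
  L_III = (1/(0.5·√(2π)))·exp(−(3.6−5.9)²/(2·0.5²)) = 0.797885·exp(-10.58000) = 2.02817e-05
Unnormalised posteriors:
  w_I·L_I = 0.15 × 0.0088637 = 0.00132955
  w_II·L_II = 0.54 × 0.0012238 = 0.000660854
  w_III·L_III = 0.31 × 2.02817e-05 = 6.28733e-06
Evidence: 0.00132955 + 0.000660854 + 6.28733e-06 = 0.0019967
Responsibility of Population I: 0.00132955 / 0.0019967 ≈ 0.6659

0.6659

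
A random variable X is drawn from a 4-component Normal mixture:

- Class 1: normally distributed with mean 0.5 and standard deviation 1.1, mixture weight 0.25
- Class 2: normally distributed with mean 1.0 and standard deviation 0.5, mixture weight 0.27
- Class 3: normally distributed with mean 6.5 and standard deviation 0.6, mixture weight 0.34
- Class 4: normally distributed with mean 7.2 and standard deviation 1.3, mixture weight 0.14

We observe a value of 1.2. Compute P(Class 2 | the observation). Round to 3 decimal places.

Posterior ∝ prior × likelihood, so P(k | x) ∝ π_k f_k(x); normalise over all components.
Normal densities:
  f_1 = (1/(1.1·√(2π)))·exp(−(1.2−0.5)²/(2·1.1²)) = 0.362675·exp(-0.20248) = 0.296198
  f_2 = (1/(0.5·√(2π)))·exp(−(1.2−1.0)²/(2·0.5²)) = 0.797885·exp(-0.08000) = 0.73654
  f_3 = (1/(0.6·√(2π)))·exp(−(1.2−6.5)²/(2·0.6²)) = 0.664904·exp(-39.01389) = 7.57255e-18
  f_4 = (1/(1.3·√(2π)))·exp(−(1.2−7.2)²/(2·1.3²)) = 0.306879·exp(-10.65089) = 7.26683e-06
Multiply by the mixture weights:
  π_1·f_1 = 0.25 × 0.296198 = 0.0740494
  π_2·f_2 = 0.27 × 0.73654 = 0.198866
  π_3·f_3 = 0.34 × 7.57255e-18 = 2.57467e-18
  π_4·f_4 = 0.14 × 7.26683e-06 = 1.01736e-06
Evidence: 0.0740494 + 0.198866 + 2.57467e-18 + 1.01736e-06 = 0.272916
P(Class 2 | 1.2) ≈ 0.729

0.729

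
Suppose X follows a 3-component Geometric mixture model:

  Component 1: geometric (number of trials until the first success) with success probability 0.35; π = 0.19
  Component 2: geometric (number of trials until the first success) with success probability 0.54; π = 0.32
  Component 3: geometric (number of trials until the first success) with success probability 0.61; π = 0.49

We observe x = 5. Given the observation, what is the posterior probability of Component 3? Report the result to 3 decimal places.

0.261

Apply Bayes' rule: the posterior for each component is proportional to its prior times its likelihood at x.
Component likelihoods at x = 5:
  p_1 = 0.35·(1−0.35)^4 = 0.35·0.178506 = 0.0624772
  p_2 = 0.54·(1−0.54)^4 = 0.54·0.0447746 = 0.0241783
  p_3 = 0.61·(1−0.61)^4 = 0.61·0.0231344 = 0.014112
Multiply by the mixture weights:
  π_1·p_1 = 0.19 × 0.0624772 = 0.0118707
  π_2·p_2 = 0.32 × 0.0241783 = 0.00773704
  π_3·p_3 = 0.49 × 0.014112 = 0.00691488
Marginal: 0.0118707 + 0.00773704 + 0.00691488 = 0.0265226
Responsibility of Component 3: 0.00691488 / 0.0265226 ≈ 0.261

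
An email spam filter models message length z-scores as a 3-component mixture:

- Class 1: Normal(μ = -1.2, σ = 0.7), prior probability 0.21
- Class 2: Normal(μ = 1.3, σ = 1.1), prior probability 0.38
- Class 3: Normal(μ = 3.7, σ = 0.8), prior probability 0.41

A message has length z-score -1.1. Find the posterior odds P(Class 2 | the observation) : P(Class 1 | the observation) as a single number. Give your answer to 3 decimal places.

0.108

Since P(k|x) ∝ P(Z=k) f_k(x), the posterior odds are P(Z=i) f_i(x) / (P(Z=j) f_j(x)).
Component likelihoods at x = -1.1:
  f_1 = 0.564132
  f_2 = 0.0335602
  f_3 = 7.59485e-09
Odds = (0.38/0.21) × (0.0335602/0.564132) = 1.80952 × 0.05949 ≈ 0.108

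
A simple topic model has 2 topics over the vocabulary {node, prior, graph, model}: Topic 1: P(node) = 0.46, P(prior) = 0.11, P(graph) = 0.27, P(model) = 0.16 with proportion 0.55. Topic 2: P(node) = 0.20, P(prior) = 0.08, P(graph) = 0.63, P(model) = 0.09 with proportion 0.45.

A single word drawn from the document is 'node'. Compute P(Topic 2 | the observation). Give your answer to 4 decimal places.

0.2624

By Bayes' theorem, P(k | x) = π_k f_k(x) / Σ_j π_j f_j(x).
Evaluate each component's likelihood at the observed value:
  f_1 = P(node | comp) = 0.46
  f_2 = P(node | comp) = 0.20
Prior × likelihood for each component:
  π_1·f_1 = 0.55 × 0.46 = 0.253
  π_2·f_2 = 0.45 × 0.2 = 0.09
Evidence: 0.253 + 0.09 = 0.343
P(Topic 2 | data) = 0.09 / 0.343 ≈ 0.2624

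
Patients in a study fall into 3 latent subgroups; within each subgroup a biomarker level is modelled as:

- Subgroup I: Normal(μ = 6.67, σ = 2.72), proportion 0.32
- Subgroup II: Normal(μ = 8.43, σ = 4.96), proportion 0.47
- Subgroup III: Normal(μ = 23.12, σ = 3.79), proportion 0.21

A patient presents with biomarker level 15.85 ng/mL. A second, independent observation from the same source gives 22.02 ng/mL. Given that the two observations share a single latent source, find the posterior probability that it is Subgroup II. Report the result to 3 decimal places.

Posterior ∝ prior × likelihood, so P(k | x) ∝ π_k f_k(x); normalise over all components.
Since both observations come from the same component, the likelihood for component k is f_k(x₁)·f_k(x₂).
  f_I = [(1/(2.72·√(2π)))·exp(−(15.85−6.67)²/(2·2.72²)) = 0.146670·exp(-5.69531) = 0.000493058] × [1.78109e-08] = 8.78184e-12
  f_II = [(1/(4.96·√(2π)))·exp(−(15.85−8.43)²/(2·4.96²)) = 0.080432·exp(-1.11896) = 0.0262706] × [0.00188482] = 4.95154e-05
  f_III = [(1/(3.79·√(2π)))·exp(−(15.85−23.12)²/(2·3.79²)) = 0.105262·exp(-1.83976) = 0.0167215] × [0.10092] = 0.00168754
Weight by the priors:
  π_I·f_I = 0.32 × 8.78184e-12 = 2.81019e-12
  π_II·f_II = 0.47 × 4.95154e-05 = 2.32722e-05
  π_III·f_III = 0.21 × 0.00168754 = 0.000354383
Evidence: 2.81019e-12 + 2.32722e-05 + 0.000354383 = 0.000377655
So the posterior for Subgroup II is 2.32722e-05 / 0.000377655 ≈ 0.062.

0.062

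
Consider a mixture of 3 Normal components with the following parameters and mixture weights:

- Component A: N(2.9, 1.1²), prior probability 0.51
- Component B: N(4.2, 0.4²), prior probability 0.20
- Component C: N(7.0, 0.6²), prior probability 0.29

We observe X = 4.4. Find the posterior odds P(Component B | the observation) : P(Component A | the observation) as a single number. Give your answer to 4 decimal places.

Since P(k|x) ∝ P(Z=k) f_k(x), the posterior odds are P(Z=i) f_i(x) / (P(Z=j) f_j(x)).
Evaluate each component's likelihood at the observed value:
  f_A = (1/(1.1·√(2π)))·exp(−(4.4−2.9)²/(2·1.1²)) = 0.362675·exp(-0.92975) = 0.14313
  f_B = (1/(0.4·√(2π)))·exp(−(4.4−4.2)²/(2·0.4²)) = 0.997356·exp(-0.12500) = 0.880163
  f_C = (1/(0.6·√(2π)))·exp(−(4.4−7.0)²/(2·0.6²)) = 0.664904·exp(-9.38889) = 5.56181e-05
Posterior odds = (P(Z=B)·f_B) / (P(Z=A)·f_A) = (0.20·0.880163) / (0.51·0.14313) = 0.176033 / 0.0729964 ≈ 2.4115

2.4115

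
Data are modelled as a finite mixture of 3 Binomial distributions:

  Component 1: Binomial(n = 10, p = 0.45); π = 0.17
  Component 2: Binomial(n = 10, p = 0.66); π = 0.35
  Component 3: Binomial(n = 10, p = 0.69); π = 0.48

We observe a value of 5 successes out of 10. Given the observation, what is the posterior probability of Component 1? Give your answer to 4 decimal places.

0.2760

Apply Bayes' rule: the posterior for each component is proportional to its prior times its likelihood at x.
Component likelihoods at x = 5 successes out of 10:
  p_1 = 0.234033
  p_2 = 0.143389
  p_3 = 0.112838
Weight by the priors:
  π_1·p_1 = 0.17 × 0.234033 = 0.0397856
  π_2·p_2 = 0.35 × 0.143389 = 0.050186
  π_3·p_3 = 0.48 × 0.112838 = 0.0541621
Sum: 0.0397856 + 0.050186 + 0.0541621 = 0.144134
Responsibility of Component 1: 0.0397856 / 0.144134 ≈ 0.2760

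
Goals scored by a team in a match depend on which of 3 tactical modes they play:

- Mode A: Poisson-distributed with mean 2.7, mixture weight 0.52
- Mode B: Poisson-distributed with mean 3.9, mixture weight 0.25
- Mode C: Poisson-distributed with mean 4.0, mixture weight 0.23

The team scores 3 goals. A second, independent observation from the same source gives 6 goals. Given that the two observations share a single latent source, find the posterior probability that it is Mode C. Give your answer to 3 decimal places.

0.340

By Bayes' theorem, P(k | x) = w_k f_k(x) / Σ_j w_j f_j(x).
Since both observations come from the same component, the likelihood for component k is f_k(x₁)·f_k(x₂).
  f_A = [0.220468] × [0.0361622] = 0.0079726
  f_B = [0.200122] × [0.0989251] = 0.0197971
  f_C = [0.195367] × [0.104196] = 0.0203564
Unnormalised posteriors:
  w_A·f_A = 0.52 × 0.0079726 = 0.00414575
  w_B·f_B = 0.25 × 0.0197971 = 0.00494927
  w_C·f_C = 0.23 × 0.0203564 = 0.00468196
Marginal: 0.00414575 + 0.00494927 + 0.00468196 = 0.013777
P(Mode C | x₁, x₂) = 0.00468196 / 0.013777 ≈ 0.340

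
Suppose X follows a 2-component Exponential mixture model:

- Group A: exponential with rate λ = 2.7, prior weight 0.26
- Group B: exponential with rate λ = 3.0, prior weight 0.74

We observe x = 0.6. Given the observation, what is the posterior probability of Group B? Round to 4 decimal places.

Apply Bayes' rule: the posterior for each component is proportional to its prior times its likelihood at x.
Evaluate each component's likelihood at the observed value:
  p_A = 0.534326
  p_B = 0.495897
Multiply by the mixture weights:
  π_A·p_A = 0.26 × 0.534326 = 0.138925
  π_B·p_B = 0.74 × 0.495897 = 0.366964
Marginal: 0.138925 + 0.366964 = 0.505888
So the posterior for Group B is 0.366964 / 0.505888 ≈ 0.7254.

0.7254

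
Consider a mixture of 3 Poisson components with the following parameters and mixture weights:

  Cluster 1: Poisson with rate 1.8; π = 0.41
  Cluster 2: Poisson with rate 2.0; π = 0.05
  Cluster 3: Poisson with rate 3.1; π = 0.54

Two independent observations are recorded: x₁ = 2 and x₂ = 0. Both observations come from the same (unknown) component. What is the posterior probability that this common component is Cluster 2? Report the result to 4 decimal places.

The responsibility of component k is π_k f_k(x) divided by Σ_j π_j f_j(x).
Since both observations come from the same component, the likelihood for component k is f_k(x₁)·f_k(x₂).
  p_1 = [e^(−1.8)·1.8^2/2! = 0.267784] × [0.165299] = 0.0442644
  p_2 = [e^(−2.0)·2.0^2/2! = 0.270671] × [0.135335] = 0.0366313
  p_3 = [e^(−3.1)·3.1^2/2! = 0.216461] × [0.0450492] = 0.00975141
Weight by the priors:
  π_1·p_1 = 0.41 × 0.0442644 = 0.0181484
  π_2·p_2 = 0.05 × 0.0366313 = 0.00183156
  π_3·p_3 = 0.54 × 0.00975141 = 0.00526576
Marginal: 0.0181484 + 0.00183156 + 0.00526576 = 0.0252457
P(Cluster 2 | data) = 0.00183156 / 0.0252457 ≈ 0.0725

0.0725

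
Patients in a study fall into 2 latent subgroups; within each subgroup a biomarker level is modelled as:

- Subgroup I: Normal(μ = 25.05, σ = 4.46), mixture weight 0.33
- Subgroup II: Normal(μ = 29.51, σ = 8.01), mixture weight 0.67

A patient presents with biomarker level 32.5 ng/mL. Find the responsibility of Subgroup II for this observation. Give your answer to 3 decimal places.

0.810

P(component k | x) = π_k·f_k(x) / marginal(x), where marginal(x) = Σ_j π_j·f_j(x).
Component likelihoods at x = 32.5 ng/mL:
  f_I = 0.0221657
  f_II = 0.0464537
Multiply by the mixture weights:
  π_I·f_I = 0.33 × 0.0221657 = 0.00731467
  π_II·f_II = 0.67 × 0.0464537 = 0.031124
Evidence: 0.00731467 + 0.031124 = 0.0384386
P(Subgroup II | data) = 0.031124 / 0.0384386 ≈ 0.810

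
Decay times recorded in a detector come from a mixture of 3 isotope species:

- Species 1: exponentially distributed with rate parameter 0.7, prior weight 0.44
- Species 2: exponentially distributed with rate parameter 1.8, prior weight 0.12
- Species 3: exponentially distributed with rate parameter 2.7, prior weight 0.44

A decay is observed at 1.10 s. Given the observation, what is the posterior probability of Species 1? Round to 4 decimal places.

0.6111

Posterior ∝ prior × likelihood, so P(k | x) ∝ P(Z=k) f_k(x); normalise over all components.
Exponential densities:
  L_1 = 0.7·e^(−0.7·1.10) = 0.7·e^(−0.7700) = 0.324109
  L_2 = 1.8·e^(−1.8·1.10) = 1.8·e^(−1.9800) = 0.248525
  L_3 = 2.7·e^(−2.7·1.10) = 2.7·e^(−2.9700) = 0.138519
Prior × likelihood for each component:
  P(Z=1)·L_1 = 0.44 × 0.324109 = 0.142608
  P(Z=2)·L_2 = 0.12 × 0.248525 = 0.029823
  P(Z=3)·L_3 = 0.44 × 0.138519 = 0.0609483
Evidence: 0.142608 + 0.029823 + 0.0609483 = 0.233379
P(Species 1 | 1.10 s) = 0.142608 / 0.233379 ≈ 0.6111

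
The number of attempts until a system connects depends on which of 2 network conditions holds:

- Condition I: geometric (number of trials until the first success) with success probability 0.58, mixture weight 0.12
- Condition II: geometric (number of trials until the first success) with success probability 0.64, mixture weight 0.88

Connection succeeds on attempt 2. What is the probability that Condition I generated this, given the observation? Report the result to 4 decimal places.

0.1260

By Bayes' theorem, P(k | x) = P(Z=k) f_k(x) / Σ_j P(Z=j) f_j(x).
Component likelihoods at x = 2:
  f_I = 0.2436
  f_II = 0.2304
Prior × likelihood for each component:
  P(Z=I)·f_I = 0.12 × 0.2436 = 0.029232
  P(Z=II)·f_II = 0.88 × 0.2304 = 0.202752
Denominator: 0.029232 + 0.202752 = 0.231984
So the posterior for Condition I is 0.029232 / 0.231984 ≈ 0.1260.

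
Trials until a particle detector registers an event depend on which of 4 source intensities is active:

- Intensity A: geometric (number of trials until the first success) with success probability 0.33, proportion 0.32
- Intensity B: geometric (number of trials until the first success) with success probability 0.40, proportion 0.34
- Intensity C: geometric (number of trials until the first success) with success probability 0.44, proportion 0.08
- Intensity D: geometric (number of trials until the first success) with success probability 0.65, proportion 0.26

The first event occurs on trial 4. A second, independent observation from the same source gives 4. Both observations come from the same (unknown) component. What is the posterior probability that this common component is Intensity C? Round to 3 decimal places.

0.075

P(component k | x) = w_k·f_k(x) / marginal(x), where marginal(x) = Σ_j w_j·f_j(x).
Since both observations come from the same component, the likelihood for component k is f_k(x₁)·f_k(x₂).
  L_A = [0.33·(1−0.33)^3 = 0.33·0.300763 = 0.0992518] × [0.0992518] = 0.00985092
  L_B = [0.40·(1−0.40)^3 = 0.40·0.216 = 0.0864] × [0.0864] = 0.00746496
  L_C = [0.44·(1−0.44)^3 = 0.44·0.175616 = 0.077271] × [0.077271] = 0.00597081
  L_D = [0.65·(1−0.65)^3 = 0.65·0.042875 = 0.0278687] × [0.0278687] = 0.000776667
Unnormalised posteriors:
  w_A·L_A = 0.32 × 0.00985092 = 0.00315229
  w_B·L_B = 0.34 × 0.00746496 = 0.00253809
  w_C·L_C = 0.08 × 0.00597081 = 0.000477665
  w_D·L_D = 0.26 × 0.000776667 = 0.000201933
Sum: 0.00315229 + 0.00253809 + 0.000477665 + 0.000201933 = 0.00636998
P(Intensity C | x₁, x₂) = 0.000477665 / 0.00636998 ≈ 0.075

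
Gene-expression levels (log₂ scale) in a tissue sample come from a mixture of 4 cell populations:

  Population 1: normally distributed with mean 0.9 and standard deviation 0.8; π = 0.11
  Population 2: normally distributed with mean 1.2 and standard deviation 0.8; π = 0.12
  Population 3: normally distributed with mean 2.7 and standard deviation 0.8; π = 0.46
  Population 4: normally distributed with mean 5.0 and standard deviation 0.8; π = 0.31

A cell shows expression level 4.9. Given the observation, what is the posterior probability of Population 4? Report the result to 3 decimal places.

The responsibility of component k is w_k f_k(x) divided by Σ_j w_j f_j(x).
Evaluate each component's likelihood at the observed value:
  L_1 = (1/(0.8·√(2π)))·exp(−(4.9−0.9)²/(2·0.8²)) = 0.498678·exp(-12.50000) = 1.8584e-06
  L_2 = (1/(0.8·√(2π)))·exp(−(4.9−1.2)²/(2·0.8²)) = 0.498678·exp(-10.69531) = 1.12955e-05
  L_3 = (1/(0.8·√(2π)))·exp(−(4.9−2.7)²/(2·0.8²)) = 0.498678·exp(-3.78125) = 0.011367
  L_4 = (1/(0.8·√(2π)))·exp(−(4.9−5.0)²/(2·0.8²)) = 0.498678·exp(-0.00781) = 0.494797
Multiply by the mixture weights:
  w_1·L_1 = 0.11 × 1.8584e-06 = 2.04424e-07
  w_2·L_2 = 0.12 × 1.12955e-05 = 1.35546e-06
  w_3·L_3 = 0.46 × 0.011367 = 0.0052288
  w_4·L_4 = 0.31 × 0.494797 = 0.153387
Denominator: 2.04424e-07 + 1.35546e-06 + 0.0052288 + 0.153387 = 0.158617
Responsibility of Population 4: 0.153387 / 0.158617 ≈ 0.967

0.967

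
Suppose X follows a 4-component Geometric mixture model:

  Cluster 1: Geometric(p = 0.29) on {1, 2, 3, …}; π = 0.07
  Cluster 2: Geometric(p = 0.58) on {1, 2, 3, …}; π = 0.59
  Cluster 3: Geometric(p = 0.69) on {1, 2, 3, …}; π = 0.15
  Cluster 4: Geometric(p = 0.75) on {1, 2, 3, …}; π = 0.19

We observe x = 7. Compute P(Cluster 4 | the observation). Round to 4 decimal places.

0.0076

By Bayes' theorem, P(k | x) = w_k f_k(x) / Σ_j w_j f_j(x).
Evaluate each component's likelihood at the observed value:
  L_1 = 0.29·(1−0.29)^6 = 0.29·0.1281 = 0.0371491
  L_2 = 0.58·(1−0.58)^6 = 0.58·0.00548903 = 0.00318364
  L_3 = 0.69·(1−0.69)^6 = 0.69·0.000887504 = 0.000612378
  L_4 = 0.75·(1−0.75)^6 = 0.75·0.000244141 = 0.000183105
Prior × likelihood for each component:
  w_1·L_1 = 0.07 × 0.0371491 = 0.00260044
  w_2·L_2 = 0.59 × 0.00318364 = 0.00187835
  w_3·L_3 = 0.15 × 0.000612378 = 9.18566e-05
  w_4·L_4 = 0.19 × 0.000183105 = 3.479e-05
Sum: 0.00260044 + 0.00187835 + 9.18566e-05 + 3.479e-05 = 0.00460543
So the posterior for Cluster 4 is 3.479e-05 / 0.00460543 ≈ 0.0076.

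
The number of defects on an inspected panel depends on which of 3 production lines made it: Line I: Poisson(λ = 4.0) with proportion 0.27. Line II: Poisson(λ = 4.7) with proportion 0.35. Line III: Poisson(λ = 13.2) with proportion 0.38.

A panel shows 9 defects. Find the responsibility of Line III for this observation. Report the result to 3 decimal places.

Posterior ∝ prior × likelihood, so P(k | x) ∝ π_k f_k(x); normalise over all components.
Poisson probabilities:
  L_I = e^(−4.0)·4.0^9/9! = 0.0132312
  L_II = e^(−4.7)·4.7^9/9! = 0.02805
  L_III = e^(−13.2)·13.2^9/9! = 0.0620462
Weight by the priors:
  π_I·L_I = 0.27 × 0.0132312 = 0.00357242
  π_II·L_II = 0.35 × 0.02805 = 0.00981752
  π_III·L_III = 0.38 × 0.0620462 = 0.0235776
Evidence: 0.00357242 + 0.00981752 + 0.0235776 = 0.0369675
Responsibility of Line III: 0.0235776 / 0.0369675 ≈ 0.638

0.638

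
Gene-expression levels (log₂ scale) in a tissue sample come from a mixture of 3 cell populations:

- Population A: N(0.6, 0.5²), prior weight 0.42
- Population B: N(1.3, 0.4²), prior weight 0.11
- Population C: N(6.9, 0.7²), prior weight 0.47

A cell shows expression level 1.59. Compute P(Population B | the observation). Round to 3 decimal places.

0.641

The responsibility of component k is π_k f_k(x) divided by Σ_j π_j f_j(x).
Evaluate each component's likelihood at the observed value:
  f_A = (1/(0.5·√(2π)))·exp(−(1.59−0.6)²/(2·0.5²)) = 0.797885·exp(-1.96020) = 0.112366
  f_B = (1/(0.4·√(2π)))·exp(−(1.59−1.3)²/(2·0.4²)) = 0.997356·exp(-0.26281) = 0.766853
  f_C = (1/(0.7·√(2π)))·exp(−(1.59−6.9)²/(2·0.7²)) = 0.569918·exp(-28.77153) = 1.82178e-13
Unnormalised posteriors:
  π_A·f_A = 0.42 × 0.112366 = 0.0471938
  π_B·f_B = 0.11 × 0.766853 = 0.0843538
  π_C·f_C = 0.47 × 1.82178e-13 = 8.56235e-14
Marginal: 0.0471938 + 0.0843538 + 8.56235e-14 = 0.131548
Responsibility of Population B: 0.0843538 / 0.131548 ≈ 0.641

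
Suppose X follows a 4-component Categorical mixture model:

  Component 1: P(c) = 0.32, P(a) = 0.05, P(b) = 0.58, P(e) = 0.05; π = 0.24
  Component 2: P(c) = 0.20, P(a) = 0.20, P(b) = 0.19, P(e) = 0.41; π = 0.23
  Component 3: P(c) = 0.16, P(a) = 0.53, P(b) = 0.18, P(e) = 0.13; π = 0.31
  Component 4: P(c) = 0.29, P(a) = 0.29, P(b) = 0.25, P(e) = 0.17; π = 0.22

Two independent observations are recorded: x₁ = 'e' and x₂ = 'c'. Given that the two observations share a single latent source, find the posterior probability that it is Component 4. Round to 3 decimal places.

Posterior ∝ prior × likelihood, so P(k | x) ∝ π_k f_k(x); normalise over all components.
Since both observations come from the same component, the likelihood for component k is f_k(x₁)·f_k(x₂).
  L_1 = [P(e | comp) = 0.05] × [0.32] = 0.016
  L_2 = [P(e | comp) = 0.41] × [0.2] = 0.082
  L_3 = [P(e | comp) = 0.13] × [0.16] = 0.0208
  L_4 = [P(e | comp) = 0.17] × [0.29] = 0.0493
Unnormalised posteriors:
  π_1·L_1 = 0.24 × 0.016 = 0.00384
  π_2·L_2 = 0.23 × 0.082 = 0.01886
  π_3·L_3 = 0.31 × 0.0208 = 0.006448
  π_4·L_4 = 0.22 × 0.0493 = 0.010846
Evidence: 0.00384 + 0.01886 + 0.006448 + 0.010846 = 0.039994
P(Component 4 | x₁,x₂) ≈ 0.271

0.271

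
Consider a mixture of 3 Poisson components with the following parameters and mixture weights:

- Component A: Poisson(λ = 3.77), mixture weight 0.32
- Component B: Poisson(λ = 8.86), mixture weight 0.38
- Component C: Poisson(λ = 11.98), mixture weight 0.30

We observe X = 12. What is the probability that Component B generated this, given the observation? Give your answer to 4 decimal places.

Posterior ∝ prior × likelihood, so P(k | x) ∝ w_k f_k(x); normalise over all components.
Evaluate each component's likelihood at the observed value:
  p_A = e^(−3.77)·3.77^12/12! = 0.000396706
  p_B = e^(−8.86)·8.86^12/12! = 0.0693455
  p_C = e^(−11.98)·11.98^12/12! = 0.114366
Unnormalised posteriors:
  w_A·p_A = 0.32 × 0.000396706 = 0.000126946
  w_B·p_B = 0.38 × 0.0693455 = 0.0263513
  w_C·p_C = 0.30 × 0.114366 = 0.0343098
Evidence: 0.000126946 + 0.0263513 + 0.0343098 = 0.0607881
P(Component B | data) ≈ 0.4335

0.4335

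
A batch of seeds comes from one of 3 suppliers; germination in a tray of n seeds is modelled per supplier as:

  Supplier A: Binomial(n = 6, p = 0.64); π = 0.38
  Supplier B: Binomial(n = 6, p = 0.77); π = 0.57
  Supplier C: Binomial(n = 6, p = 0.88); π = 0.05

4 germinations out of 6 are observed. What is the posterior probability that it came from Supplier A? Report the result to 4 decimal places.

0.4282

By Bayes' theorem, P(k | x) = P(Z=k) f_k(x) / Σ_j P(Z=j) f_j(x).
Evaluate each component's likelihood at the observed value:
  f_A = C(6,4)·0.64^4·0.36^2 = 15·0.167772·0.1296 = 0.326149
  f_B = C(6,4)·0.77^4·0.23^2 = 15·0.35153·0.0529 = 0.278939
  f_C = C(6,4)·0.88^4·0.12^2 = 15·0.599695·0.0144 = 0.129534
Prior × likelihood for each component:
  P(Z=A)·f_A = 0.38 × 0.326149 = 0.123937
  P(Z=B)·f_B = 0.57 × 0.278939 = 0.158995
  P(Z=C)·f_C = 0.05 × 0.129534 = 0.00647671
Sum: 0.123937 + 0.158995 + 0.00647671 = 0.289409
P(Supplier A | the observation) = 0.123937 / 0.289409 ≈ 0.4282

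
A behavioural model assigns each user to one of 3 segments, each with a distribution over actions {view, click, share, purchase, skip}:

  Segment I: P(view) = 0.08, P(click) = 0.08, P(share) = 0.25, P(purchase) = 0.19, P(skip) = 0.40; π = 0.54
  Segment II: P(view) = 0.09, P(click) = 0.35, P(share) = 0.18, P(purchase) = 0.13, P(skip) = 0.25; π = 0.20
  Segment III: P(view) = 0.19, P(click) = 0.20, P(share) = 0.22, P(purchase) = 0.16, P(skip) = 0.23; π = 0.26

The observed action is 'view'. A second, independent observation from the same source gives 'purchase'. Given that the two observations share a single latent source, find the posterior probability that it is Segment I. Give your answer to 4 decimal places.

0.4448

Posterior ∝ prior × likelihood, so P(k | x) ∝ π_k f_k(x); normalise over all components.
Since both observations come from the same component, the likelihood for component k is f_k(x₁)·f_k(x₂).
  L_I = [P(view | comp) = 0.08] × [0.19] = 0.0152
  L_II = [P(view | comp) = 0.09] × [0.13] = 0.0117
  L_III = [P(view | comp) = 0.19] × [0.16] = 0.0304
Weight by the priors:
  π_I·L_I = 0.54 × 0.0152 = 0.008208
  π_II·L_II = 0.20 × 0.0117 = 0.00234
  π_III·L_III = 0.26 × 0.0304 = 0.007904
Evidence: 0.008208 + 0.00234 + 0.007904 = 0.018452
P(Segment I | x) ≈ 0.4448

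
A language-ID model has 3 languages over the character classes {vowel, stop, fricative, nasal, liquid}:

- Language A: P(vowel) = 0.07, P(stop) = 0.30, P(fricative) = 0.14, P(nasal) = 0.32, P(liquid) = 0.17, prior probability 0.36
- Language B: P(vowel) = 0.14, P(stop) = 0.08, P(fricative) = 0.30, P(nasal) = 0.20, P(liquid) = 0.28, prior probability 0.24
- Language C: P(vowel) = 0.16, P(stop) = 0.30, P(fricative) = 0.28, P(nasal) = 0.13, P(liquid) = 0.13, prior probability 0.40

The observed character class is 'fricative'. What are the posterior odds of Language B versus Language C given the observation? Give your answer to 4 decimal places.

The posterior odds equal the prior odds times the likelihood ratio: (P(Z=i)/P(Z=j))·(f_i(x)/f_j(x)).
Categorical probabilities:
  f_A = P(fricative | comp) = 0.14
  f_B = P(fricative | comp) = 0.30
  f_C = P(fricative | comp) = 0.28
Posterior odds = (P(Z=B)·f_B) / (P(Z=C)·f_C) = (0.24·0.3) / (0.40·0.28) = 0.072 / 0.112 ≈ 0.6429

0.6429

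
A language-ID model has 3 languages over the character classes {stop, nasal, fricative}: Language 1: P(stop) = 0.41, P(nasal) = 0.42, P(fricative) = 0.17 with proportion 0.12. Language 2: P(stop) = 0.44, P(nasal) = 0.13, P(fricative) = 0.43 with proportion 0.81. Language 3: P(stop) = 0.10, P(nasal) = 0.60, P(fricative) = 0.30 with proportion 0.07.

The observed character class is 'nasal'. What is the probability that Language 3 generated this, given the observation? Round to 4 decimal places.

The responsibility of component k is P(Z=k) f_k(x) divided by Σ_j P(Z=j) f_j(x).
Categorical probabilities:
  p_1 = 0.42
  p_2 = 0.13
  p_3 = 0.6
Multiply by the mixture weights:
  P(Z=1)·p_1 = 0.12 × 0.42 = 0.0504
  P(Z=2)·p_2 = 0.81 × 0.13 = 0.1053
  P(Z=3)·p_3 = 0.07 × 0.6 = 0.042
Normaliser: 0.0504 + 0.1053 + 0.042 = 0.1977
Responsibility of Language 3: 0.042 / 0.1977 ≈ 0.2124

0.2124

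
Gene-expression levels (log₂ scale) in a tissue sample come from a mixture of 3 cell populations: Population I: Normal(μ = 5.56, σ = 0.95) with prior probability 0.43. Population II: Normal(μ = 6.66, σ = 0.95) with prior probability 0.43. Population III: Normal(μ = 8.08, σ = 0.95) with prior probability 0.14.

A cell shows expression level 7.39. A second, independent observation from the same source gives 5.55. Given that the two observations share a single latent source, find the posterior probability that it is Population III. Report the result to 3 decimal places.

Apply Bayes' rule: the posterior for each component is proportional to its prior times its likelihood at x.
Since both observations come from the same component, the likelihood for component k is f_k(x₁)·f_k(x₂).
  f_I = [(1/(0.95·√(2π)))·exp(−(7.39−5.56)²/(2·0.95²)) = 0.419939·exp(-1.85535) = 0.065678] × [0.419916] = 0.0275792
  f_II = [(1/(0.95·√(2π)))·exp(−(7.39−6.66)²/(2·0.95²)) = 0.419939·exp(-0.29524) = 0.312584] × [0.212195] = 0.0663289
  f_III = [(1/(0.95·√(2π)))·exp(−(7.39−8.08)²/(2·0.95²)) = 0.419939·exp(-0.26377) = 0.322577] × [0.0121085] = 0.00390592
Weight by the priors:
  π_I·f_I = 0.43 × 0.0275792 = 0.0118591
  π_II·f_II = 0.43 × 0.0663289 = 0.0285214
  π_III·f_III = 0.14 × 0.00390592 = 0.000546828
Normaliser: 0.0118591 + 0.0285214 + 0.000546828 = 0.0409273
P(Population III | x) ≈ 0.013

0.013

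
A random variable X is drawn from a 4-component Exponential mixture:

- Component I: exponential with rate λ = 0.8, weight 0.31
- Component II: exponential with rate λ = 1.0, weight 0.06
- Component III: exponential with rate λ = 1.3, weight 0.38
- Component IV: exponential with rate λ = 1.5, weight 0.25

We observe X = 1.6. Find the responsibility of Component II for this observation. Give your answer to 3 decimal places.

0.069

Posterior ∝ prior × likelihood, so P(k | x) ∝ π_k f_k(x); normalise over all components.
Exponential densities:
  p_I = 0.8·e^(−0.8·1.6) = 0.8·e^(−1.2800) = 0.22243
  p_II = 1.0·e^(−1.0·1.6) = 1.0·e^(−1.6000) = 0.201897
  p_III = 1.3·e^(−1.3·1.6) = 1.3·e^(−2.0800) = 0.162409
  p_IV = 1.5·e^(−1.5·1.6) = 1.5·e^(−2.4000) = 0.136077
Multiply by the mixture weights:
  π_I·p_I = 0.31 × 0.22243 = 0.0689533
  π_II·p_II = 0.06 × 0.201897 = 0.0121138
  π_III·p_III = 0.38 × 0.162409 = 0.0617155
  π_IV·p_IV = 0.25 × 0.136077 = 0.0340192
Evidence: 0.0689533 + 0.0121138 + 0.0617155 + 0.0340192 = 0.176802
Responsibility of Component II: 0.0121138 / 0.176802 ≈ 0.069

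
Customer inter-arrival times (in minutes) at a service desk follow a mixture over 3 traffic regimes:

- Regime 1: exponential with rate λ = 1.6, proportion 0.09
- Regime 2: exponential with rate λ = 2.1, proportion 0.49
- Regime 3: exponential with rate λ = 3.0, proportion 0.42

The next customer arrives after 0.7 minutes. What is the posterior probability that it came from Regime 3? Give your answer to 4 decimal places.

0.3524

The responsibility of component k is w_k f_k(x) divided by Σ_j w_j f_j(x).
Exponential densities:
  L_1 = 1.6·e^(−1.6·0.7) = 1.6·e^(−1.1200) = 0.522048
  L_2 = 2.1·e^(−2.1·0.7) = 2.1·e^(−1.4700) = 0.482844
  L_3 = 3.0·e^(−3.0·0.7) = 3.0·e^(−2.1000) = 0.367369
Unnormalised posteriors:
  w_1·L_1 = 0.09 × 0.522048 = 0.0469843
  w_2·L_2 = 0.49 × 0.482844 = 0.236593
  w_3·L_3 = 0.42 × 0.367369 = 0.154295
Sum: 0.0469843 + 0.236593 + 0.154295 = 0.437873
P(Regime 3 | the observation) ≈ 0.3524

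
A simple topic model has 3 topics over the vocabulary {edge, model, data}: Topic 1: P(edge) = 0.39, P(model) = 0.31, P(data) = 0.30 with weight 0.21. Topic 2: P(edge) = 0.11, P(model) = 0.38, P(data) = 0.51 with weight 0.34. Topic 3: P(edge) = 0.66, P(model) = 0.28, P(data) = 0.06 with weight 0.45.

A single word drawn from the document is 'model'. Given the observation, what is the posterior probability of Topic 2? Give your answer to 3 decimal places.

0.403

The responsibility of component k is P(Z=k) f_k(x) divided by Σ_j P(Z=j) f_j(x).
Evaluate each component's likelihood at the observed value:
  L_1 = P(model | comp) = 0.31
  L_2 = P(model | comp) = 0.38
  L_3 = P(model | comp) = 0.28
Weight by the priors:
  P(Z=1)·L_1 = 0.21 × 0.31 = 0.0651
  P(Z=2)·L_2 = 0.34 × 0.38 = 0.1292
  P(Z=3)·L_3 = 0.45 × 0.28 = 0.126
Evidence: 0.0651 + 0.1292 + 0.126 = 0.3203
Responsibility of Topic 2: 0.1292 / 0.3203 ≈ 0.403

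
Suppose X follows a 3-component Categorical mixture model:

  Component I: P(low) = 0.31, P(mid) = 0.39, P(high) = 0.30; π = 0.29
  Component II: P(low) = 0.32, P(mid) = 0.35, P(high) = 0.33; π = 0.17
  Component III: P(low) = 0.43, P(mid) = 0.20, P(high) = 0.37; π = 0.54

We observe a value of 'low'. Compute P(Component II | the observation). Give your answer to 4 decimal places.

0.1445

Apply Bayes' rule: the posterior for each component is proportional to its prior times its likelihood at x.
Categorical probabilities:
  L_I = P(low | comp) = 0.31
  L_II = P(low | comp) = 0.32
  L_III = P(low | comp) = 0.43
Weight by the priors:
  π_I·L_I = 0.29 × 0.31 = 0.0899
  π_II·L_II = 0.17 × 0.32 = 0.0544
  π_III·L_III = 0.54 × 0.43 = 0.2322
Normaliser: 0.0899 + 0.0544 + 0.2322 = 0.3765
Responsibility of Component II: 0.0544 / 0.3765 ≈ 0.1445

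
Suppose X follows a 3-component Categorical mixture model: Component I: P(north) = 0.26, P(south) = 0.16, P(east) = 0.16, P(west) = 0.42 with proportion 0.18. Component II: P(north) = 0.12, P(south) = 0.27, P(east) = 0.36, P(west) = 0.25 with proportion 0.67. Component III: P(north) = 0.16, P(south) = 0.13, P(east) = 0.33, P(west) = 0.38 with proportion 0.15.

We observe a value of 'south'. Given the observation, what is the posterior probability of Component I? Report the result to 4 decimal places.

Posterior ∝ prior × likelihood, so P(k | x) ∝ π_k f_k(x); normalise over all components.
Evaluate each component's likelihood at the observed value:
  L_I = P(south | comp) = 0.16
  L_II = P(south | comp) = 0.27
  L_III = P(south | comp) = 0.13
Weight by the priors:
  π_I·L_I = 0.18 × 0.16 = 0.0288
  π_II·L_II = 0.67 × 0.27 = 0.1809
  π_III·L_III = 0.15 × 0.13 = 0.0195
Sum: 0.0288 + 0.1809 + 0.0195 = 0.2292
P(Component I | 'south') ≈ 0.1257

0.1257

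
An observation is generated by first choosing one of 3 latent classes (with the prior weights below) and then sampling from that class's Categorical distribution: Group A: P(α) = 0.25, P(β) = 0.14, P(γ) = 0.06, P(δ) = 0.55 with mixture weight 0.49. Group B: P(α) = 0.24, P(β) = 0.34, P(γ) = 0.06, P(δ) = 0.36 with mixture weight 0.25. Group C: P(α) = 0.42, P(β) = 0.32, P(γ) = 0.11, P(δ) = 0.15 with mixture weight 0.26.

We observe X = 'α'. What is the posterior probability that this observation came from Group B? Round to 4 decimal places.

Apply Bayes' rule: the posterior for each component is proportional to its prior times its likelihood at x.
Categorical probabilities:
  f_A = 0.25
  f_B = 0.24
  f_C = 0.42
Prior × likelihood for each component:
  π_A·f_A = 0.49 × 0.25 = 0.1225
  π_B·f_B = 0.25 × 0.24 = 0.06
  π_C·f_C = 0.26 × 0.42 = 0.1092
Marginal: 0.1225 + 0.06 + 0.1092 = 0.2917
P(Group B | x) ≈ 0.2057

0.2057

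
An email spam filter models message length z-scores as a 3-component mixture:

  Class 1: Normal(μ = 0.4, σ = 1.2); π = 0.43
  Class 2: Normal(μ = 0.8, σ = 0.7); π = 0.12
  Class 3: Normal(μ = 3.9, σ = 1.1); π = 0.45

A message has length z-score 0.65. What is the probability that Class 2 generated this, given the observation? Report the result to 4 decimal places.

0.3201

The responsibility of component k is w_k f_k(x) divided by Σ_j w_j f_j(x).
Component likelihoods at x = 0.65:
  f_1 = 0.325315
  f_2 = 0.556982
  f_3 = 0.00461281
Prior × likelihood for each component:
  w_1·f_1 = 0.43 × 0.325315 = 0.139885
  w_2·f_2 = 0.12 × 0.556982 = 0.0668378
  w_3·f_3 = 0.45 × 0.00461281 = 0.00207576
Marginal: 0.139885 + 0.0668378 + 0.00207576 = 0.208799
So the posterior for Class 2 is 0.0668378 / 0.208799 ≈ 0.3201.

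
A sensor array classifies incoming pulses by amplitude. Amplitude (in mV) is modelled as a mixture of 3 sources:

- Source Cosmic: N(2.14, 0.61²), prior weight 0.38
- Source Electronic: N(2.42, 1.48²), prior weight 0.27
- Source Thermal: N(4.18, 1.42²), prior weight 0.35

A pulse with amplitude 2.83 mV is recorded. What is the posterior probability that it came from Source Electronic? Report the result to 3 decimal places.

0.266

The responsibility of component k is w_k f_k(x) divided by Σ_j w_j f_j(x).
Component likelihoods at x = 2.83 mV:
  f_Cosmic = (1/(0.61·√(2π)))·exp(−(2.83−2.14)²/(2·0.61²)) = 0.654004·exp(-0.63975) = 0.344938
  f_Electronic = (1/(1.48·√(2π)))·exp(−(2.83−2.42)²/(2·1.48²)) = 0.269556·exp(-0.03837) = 0.259408
  f_Thermal = (1/(1.42·√(2π)))·exp(−(2.83−4.18)²/(2·1.42²)) = 0.280945·exp(-0.45192) = 0.178795
Weight by the priors:
  w_Cosmic·f_Cosmic = 0.38 × 0.344938 = 0.131077
  w_Electronic·f_Electronic = 0.27 × 0.259408 = 0.0700402
  w_Thermal·f_Thermal = 0.35 × 0.178795 = 0.0625783
Evidence: 0.131077 + 0.0700402 + 0.0625783 = 0.263695
Responsibility of Source Electronic: 0.0700402 / 0.263695 ≈ 0.266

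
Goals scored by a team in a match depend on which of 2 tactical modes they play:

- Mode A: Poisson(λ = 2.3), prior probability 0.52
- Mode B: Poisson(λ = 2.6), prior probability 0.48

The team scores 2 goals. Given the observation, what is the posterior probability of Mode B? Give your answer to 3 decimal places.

By Bayes' theorem, P(k | x) = π_k f_k(x) / Σ_j π_j f_j(x).
Evaluate each component's likelihood at the observed value:
  f_A = e^(−2.3)·2.3^2/2! = 0.265185
  f_B = e^(−2.6)·2.6^2/2! = 0.251045
Unnormalised posteriors:
  π_A·f_A = 0.52 × 0.265185 = 0.137896
  π_B·f_B = 0.48 × 0.251045 = 0.120501
Sum: 0.137896 + 0.120501 = 0.258397
P(Mode B | 2 goals) = 0.120501 / 0.258397 ≈ 0.466

0.466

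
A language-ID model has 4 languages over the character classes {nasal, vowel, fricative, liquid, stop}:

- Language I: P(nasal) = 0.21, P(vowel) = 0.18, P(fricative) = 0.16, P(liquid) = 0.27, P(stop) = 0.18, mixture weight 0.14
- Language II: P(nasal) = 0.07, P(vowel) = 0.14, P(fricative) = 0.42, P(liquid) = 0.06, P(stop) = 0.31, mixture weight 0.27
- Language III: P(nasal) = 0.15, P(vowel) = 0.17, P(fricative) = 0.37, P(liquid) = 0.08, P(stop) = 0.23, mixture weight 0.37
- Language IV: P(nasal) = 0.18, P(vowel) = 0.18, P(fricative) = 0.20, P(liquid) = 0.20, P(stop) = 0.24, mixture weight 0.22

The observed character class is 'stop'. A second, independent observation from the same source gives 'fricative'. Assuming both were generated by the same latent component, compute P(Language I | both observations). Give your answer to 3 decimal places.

The responsibility of component k is π_k f_k(x) divided by Σ_j π_j f_j(x).
Since both observations come from the same component, the likelihood for component k is f_k(x₁)·f_k(x₂).
  L_I = [0.18] × [0.16] = 0.0288
  L_II = [0.31] × [0.42] = 0.1302
  L_III = [0.23] × [0.37] = 0.0851
  L_IV = [0.24] × [0.2] = 0.048
Weight by the priors:
  π_I·L_I = 0.14 × 0.0288 = 0.004032
  π_II·L_II = 0.27 × 0.1302 = 0.035154
  π_III·L_III = 0.37 × 0.0851 = 0.031487
  π_IV·L_IV = 0.22 × 0.048 = 0.01056
Marginal: 0.004032 + 0.035154 + 0.031487 + 0.01056 = 0.081233
Responsibility of Language I: 0.004032 / 0.081233 ≈ 0.050

0.050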